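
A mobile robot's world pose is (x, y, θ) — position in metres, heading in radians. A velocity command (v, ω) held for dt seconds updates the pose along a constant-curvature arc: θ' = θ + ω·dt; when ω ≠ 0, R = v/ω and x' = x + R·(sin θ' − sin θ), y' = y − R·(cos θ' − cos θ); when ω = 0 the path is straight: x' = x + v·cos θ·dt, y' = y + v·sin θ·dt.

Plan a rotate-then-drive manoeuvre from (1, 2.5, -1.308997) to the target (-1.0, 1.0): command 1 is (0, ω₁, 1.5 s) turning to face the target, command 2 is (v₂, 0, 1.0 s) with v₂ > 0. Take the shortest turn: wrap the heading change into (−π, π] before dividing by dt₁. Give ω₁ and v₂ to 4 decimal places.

ω₁ = -0.7927, v₂ = 2.5000

heading to target = atan2(1−2.5, -1−1) = -2.4981
Δθ = wrap(-2.4981 − -1.3090) = -1.1891; ω₁ = Δθ/dt₁ = -0.7927
distance = √((-1−1)² + (1−2.5)²) = 2.5000; v₂ = distance/dt₂ = 2.5000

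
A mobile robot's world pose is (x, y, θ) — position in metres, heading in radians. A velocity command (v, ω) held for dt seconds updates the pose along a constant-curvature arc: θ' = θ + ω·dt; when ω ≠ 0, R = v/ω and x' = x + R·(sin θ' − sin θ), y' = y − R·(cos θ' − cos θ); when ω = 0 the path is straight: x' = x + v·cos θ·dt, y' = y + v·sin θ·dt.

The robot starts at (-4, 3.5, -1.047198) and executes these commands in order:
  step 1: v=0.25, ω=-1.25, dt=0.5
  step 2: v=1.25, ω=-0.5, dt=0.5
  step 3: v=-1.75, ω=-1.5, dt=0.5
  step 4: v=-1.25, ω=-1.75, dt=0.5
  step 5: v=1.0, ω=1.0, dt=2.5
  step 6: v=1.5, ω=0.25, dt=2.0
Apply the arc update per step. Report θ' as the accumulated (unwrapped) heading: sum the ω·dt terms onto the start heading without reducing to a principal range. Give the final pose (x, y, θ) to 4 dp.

(-2.1278, -0.1123, -0.5472)

step 1: θ'=-1.6722 (R=-0.2000) → pose (-3.9742, 3.3798, -1.6722)
step 2: θ'=-1.9222 (R=-2.5000) → pose (-4.1142, 2.7723, -1.9222)
step 3: θ'=-2.6722 (R=1.1667) → pose (-3.5465, 3.4112, -2.6722)
step 4: θ'=-3.5472 (R=0.7143) → pose (-2.9416, 3.4305, -3.5472)
step 5: θ'=-1.0472 (R=1.0000) → pose (-4.2022, 2.0116, -1.0472)
step 6: θ'=-0.5472 (R=6.0000) → pose (-2.1278, -0.1123, -0.5472)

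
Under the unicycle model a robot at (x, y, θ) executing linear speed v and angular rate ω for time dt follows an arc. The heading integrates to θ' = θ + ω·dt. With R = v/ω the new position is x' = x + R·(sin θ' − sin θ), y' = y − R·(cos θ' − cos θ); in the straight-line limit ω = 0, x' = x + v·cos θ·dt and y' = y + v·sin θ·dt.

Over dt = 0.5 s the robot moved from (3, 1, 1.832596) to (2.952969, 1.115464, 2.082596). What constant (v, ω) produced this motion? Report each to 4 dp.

v = 0.2500, ω = 0.5000

Δθ = 2.082596 − 1.832596 = 0.250000
ω = Δθ/dt = 0.250000/0.5 = 0.5000
R = −Δy/(cos θ' − cos θ) = 0.5000
v = R·ω = 0.5000·0.5000 = 0.2500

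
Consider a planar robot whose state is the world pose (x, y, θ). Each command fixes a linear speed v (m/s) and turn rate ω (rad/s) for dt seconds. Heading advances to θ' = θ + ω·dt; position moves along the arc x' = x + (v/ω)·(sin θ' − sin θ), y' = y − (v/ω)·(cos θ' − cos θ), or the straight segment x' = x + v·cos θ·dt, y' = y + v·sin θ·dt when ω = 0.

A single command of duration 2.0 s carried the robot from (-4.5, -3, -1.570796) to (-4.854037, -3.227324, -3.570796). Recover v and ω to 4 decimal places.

Δθ = -3.570796 − -1.570796 = -2.000000
ω = Δθ/dt = -2.000000/2.0 = -1.0000
R = Δx/(sin θ' − sin θ) = -0.2500
v = R·ω = -0.2500·-1.0000 = 0.2500

v = 0.2500, ω = -1.0000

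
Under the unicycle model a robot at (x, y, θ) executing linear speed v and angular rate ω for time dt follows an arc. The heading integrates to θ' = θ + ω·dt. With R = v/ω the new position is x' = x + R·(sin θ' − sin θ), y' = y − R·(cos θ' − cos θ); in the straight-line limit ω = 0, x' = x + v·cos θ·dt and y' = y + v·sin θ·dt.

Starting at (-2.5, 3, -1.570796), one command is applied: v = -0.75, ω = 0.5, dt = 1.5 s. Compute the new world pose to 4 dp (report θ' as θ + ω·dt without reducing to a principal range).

(-2.9025, 4.0225, -0.8208)

θ' = -1.5708 + 0.5·1.5 = -0.8208
R = v/ω = -0.75/0.5 = -1.5000
x' = -2.5 + -1.5000·(sin -0.8208 − sin -1.5708) = -2.9025
y' = 3 − -1.5000·(cos -0.8208 − cos -1.5708) = 4.0225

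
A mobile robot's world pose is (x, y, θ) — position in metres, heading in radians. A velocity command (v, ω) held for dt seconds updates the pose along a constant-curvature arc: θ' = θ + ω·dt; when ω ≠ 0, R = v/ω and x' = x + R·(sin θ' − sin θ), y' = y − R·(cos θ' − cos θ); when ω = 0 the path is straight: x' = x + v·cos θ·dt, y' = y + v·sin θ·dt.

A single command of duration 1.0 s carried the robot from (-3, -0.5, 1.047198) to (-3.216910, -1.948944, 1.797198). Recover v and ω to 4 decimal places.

v = -1.5000, ω = 0.7500

Δθ = 1.797198 − 1.047198 = 0.750000
ω = Δθ/dt = 0.750000/1.0 = 0.7500
R = −Δy/(cos θ' − cos θ) = -2.0000
v = R·ω = -2.0000·0.7500 = -1.5000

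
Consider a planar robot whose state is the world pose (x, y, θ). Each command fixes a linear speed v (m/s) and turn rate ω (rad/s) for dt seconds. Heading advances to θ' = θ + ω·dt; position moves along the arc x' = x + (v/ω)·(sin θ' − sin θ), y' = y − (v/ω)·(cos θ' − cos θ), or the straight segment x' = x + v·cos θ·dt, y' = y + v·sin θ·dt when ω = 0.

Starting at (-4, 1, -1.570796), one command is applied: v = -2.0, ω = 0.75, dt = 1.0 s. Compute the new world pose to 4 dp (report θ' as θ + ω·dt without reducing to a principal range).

θ' = -1.5708 + 0.75·1.0 = -0.8208
R = v/ω = -2.0/0.75 = -2.6667
x' = -4 + -2.6667·(sin -0.8208 − sin -1.5708) = -4.7155
y' = 1 − -2.6667·(cos -0.8208 − cos -1.5708) = 2.8177

(-4.7155, 2.8177, -0.8208)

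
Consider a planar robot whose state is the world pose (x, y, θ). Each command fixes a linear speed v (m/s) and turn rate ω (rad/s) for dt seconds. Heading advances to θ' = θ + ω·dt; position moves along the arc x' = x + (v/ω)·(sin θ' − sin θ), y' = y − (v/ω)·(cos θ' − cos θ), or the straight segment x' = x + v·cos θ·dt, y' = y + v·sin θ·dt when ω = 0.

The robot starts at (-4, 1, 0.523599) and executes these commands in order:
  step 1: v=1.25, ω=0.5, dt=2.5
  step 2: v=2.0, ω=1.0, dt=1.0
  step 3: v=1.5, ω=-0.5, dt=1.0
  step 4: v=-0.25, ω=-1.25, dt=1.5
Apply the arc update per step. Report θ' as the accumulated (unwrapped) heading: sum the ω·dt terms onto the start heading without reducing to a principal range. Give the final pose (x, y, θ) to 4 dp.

step 1: θ'=1.7736 (R=2.5000) → pose (-2.8012, 3.6686, 1.7736)
step 2: θ'=2.7736 (R=2.0000) → pose (-4.0408, 5.1319, 2.7736)
step 3: θ'=2.2736 (R=-3.0000) → pose (-5.2506, 5.9919, 2.2736)
step 4: θ'=0.3986 (R=0.2000) → pose (-5.3256, 5.6784, 0.3986)

(-5.3256, 5.6784, 0.3986)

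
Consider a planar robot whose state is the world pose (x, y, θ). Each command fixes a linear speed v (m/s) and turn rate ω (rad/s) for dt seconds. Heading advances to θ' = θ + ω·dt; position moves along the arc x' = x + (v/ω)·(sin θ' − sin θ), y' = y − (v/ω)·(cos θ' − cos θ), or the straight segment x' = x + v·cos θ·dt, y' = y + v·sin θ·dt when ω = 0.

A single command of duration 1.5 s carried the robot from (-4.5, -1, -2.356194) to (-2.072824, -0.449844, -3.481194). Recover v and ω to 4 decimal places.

v = -1.7500, ω = -0.7500

Δθ = -3.481194 − -2.356194 = -1.125000
ω = Δθ/dt = -1.125000/1.5 = -0.7500
R = Δx/(sin θ' − sin θ) = 2.3333
v = R·ω = 2.3333·-0.7500 = -1.7500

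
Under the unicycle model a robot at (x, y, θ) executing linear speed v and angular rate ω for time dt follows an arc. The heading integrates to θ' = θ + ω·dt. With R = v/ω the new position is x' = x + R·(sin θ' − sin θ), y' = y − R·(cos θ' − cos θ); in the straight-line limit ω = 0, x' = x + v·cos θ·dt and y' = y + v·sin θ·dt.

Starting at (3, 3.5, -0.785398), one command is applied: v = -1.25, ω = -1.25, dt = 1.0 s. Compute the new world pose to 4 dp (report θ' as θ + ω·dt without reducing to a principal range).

(2.8131, 4.6552, -2.0354)

θ' = -0.7854 + -1.25·1.0 = -2.0354
R = v/ω = -1.25/-1.25 = 1.0000
x' = 3 + 1.0000·(sin -2.0354 − sin -0.7854) = 2.8131
y' = 3.5 − 1.0000·(cos -2.0354 − cos -0.7854) = 4.6552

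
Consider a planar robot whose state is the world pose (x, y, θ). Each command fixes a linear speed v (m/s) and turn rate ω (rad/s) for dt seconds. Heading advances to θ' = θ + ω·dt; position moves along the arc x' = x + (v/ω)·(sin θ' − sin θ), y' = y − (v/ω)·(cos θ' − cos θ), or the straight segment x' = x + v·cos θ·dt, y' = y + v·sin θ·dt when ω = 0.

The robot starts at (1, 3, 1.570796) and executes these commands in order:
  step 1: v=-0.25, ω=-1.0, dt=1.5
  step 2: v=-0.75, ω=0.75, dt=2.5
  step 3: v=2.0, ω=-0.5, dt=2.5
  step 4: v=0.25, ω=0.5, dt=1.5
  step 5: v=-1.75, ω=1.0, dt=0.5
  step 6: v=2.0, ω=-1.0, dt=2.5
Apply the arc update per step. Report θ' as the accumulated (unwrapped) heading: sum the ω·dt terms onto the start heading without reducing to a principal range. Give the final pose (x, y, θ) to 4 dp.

step 1: θ'=0.0708 (R=0.2500) → pose (0.7677, 2.7506, 0.0708)
step 2: θ'=1.9458 (R=-1.0000) → pose (-0.0921, 1.3869, 1.9458)
step 3: θ'=0.6958 (R=-4.0000) → pose (1.0660, 5.9221, 0.6958)
step 4: θ'=1.4458 (R=0.5000) → pose (1.2416, 6.2436, 1.4458)
step 5: θ'=1.9458 (R=-1.7500) → pose (1.3495, 5.3844, 1.9458)
step 6: θ'=-0.5542 (R=-2.0000) → pose (4.2631, 7.8176, -0.5542)

(4.2631, 7.8176, -0.5542)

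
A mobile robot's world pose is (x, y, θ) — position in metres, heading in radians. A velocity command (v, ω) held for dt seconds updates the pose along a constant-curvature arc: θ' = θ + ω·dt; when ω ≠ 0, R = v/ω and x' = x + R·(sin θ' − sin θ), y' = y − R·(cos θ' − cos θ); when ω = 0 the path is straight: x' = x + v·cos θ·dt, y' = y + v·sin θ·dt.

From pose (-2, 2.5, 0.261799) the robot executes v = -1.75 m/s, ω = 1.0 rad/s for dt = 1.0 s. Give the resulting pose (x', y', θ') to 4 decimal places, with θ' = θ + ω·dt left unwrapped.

θ' = 0.2618 + 1.0·1.0 = 1.2618
R = v/ω = -1.75/1.0 = -1.7500
x' = -2 + -1.7500·(sin 1.2618 − sin 0.2618) = -3.2142
y' = 2.5 − -1.7500·(cos 1.2618 − cos 0.2618) = 1.3418

(-3.2142, 1.3418, 1.2618)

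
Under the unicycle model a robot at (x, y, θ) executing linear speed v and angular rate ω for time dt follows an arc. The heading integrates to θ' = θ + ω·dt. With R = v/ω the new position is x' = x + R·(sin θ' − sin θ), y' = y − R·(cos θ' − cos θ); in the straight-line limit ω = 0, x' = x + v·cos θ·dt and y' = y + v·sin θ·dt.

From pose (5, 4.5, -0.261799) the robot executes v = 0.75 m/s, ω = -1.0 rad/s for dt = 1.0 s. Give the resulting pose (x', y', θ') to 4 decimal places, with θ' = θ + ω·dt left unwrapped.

θ' = -0.2618 + -1.0·1.0 = -1.2618
R = v/ω = 0.75/-1.0 = -0.7500
x' = 5 + -0.7500·(sin -1.2618 − sin -0.2618) = 5.5204
y' = 4.5 − -0.7500·(cos -1.2618 − cos -0.2618) = 4.0036

(5.5204, 4.0036, -1.2618)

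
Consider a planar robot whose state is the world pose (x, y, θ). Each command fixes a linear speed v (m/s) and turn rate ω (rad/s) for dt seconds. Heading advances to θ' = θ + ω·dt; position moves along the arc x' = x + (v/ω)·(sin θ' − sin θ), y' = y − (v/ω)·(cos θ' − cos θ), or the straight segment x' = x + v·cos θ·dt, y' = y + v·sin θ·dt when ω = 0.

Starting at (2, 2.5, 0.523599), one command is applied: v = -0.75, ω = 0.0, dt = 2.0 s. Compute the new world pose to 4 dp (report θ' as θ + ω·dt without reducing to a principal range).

(0.7010, 1.7500, 0.5236)

θ' = 0.5236 + 0.0·2.0 = 0.5236
ω = 0 → straight: x' = 2 + -0.75·cos(0.5236)·2.0 = 0.7010
y' = 2.5 + -0.75·sin(0.5236)·2.0 = 1.7500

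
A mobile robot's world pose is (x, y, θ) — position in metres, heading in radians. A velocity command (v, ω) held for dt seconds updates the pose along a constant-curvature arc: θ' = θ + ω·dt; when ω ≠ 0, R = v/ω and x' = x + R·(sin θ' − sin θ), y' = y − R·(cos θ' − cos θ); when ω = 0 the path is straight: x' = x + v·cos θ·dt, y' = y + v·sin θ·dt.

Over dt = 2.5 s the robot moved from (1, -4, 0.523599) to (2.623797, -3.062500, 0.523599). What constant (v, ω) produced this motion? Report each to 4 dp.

v = 0.7500, ω = 0.0000

Δθ = 0.523599 − 0.523599 = 0.000000
ω = Δθ/dt = 0.000000/2.5 = 0.0000
ω = 0 → v = (Δx·cos θ + Δy·sin θ)/dt = 0.7500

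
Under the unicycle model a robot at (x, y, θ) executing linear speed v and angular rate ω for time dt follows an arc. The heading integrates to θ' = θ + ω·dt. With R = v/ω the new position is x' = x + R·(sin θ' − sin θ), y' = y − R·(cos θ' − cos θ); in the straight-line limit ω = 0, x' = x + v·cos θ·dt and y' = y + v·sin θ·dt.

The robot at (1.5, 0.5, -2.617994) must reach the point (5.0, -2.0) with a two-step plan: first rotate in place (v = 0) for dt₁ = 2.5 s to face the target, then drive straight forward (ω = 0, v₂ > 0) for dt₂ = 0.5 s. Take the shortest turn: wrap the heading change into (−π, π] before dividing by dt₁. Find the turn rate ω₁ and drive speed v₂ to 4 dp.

ω₁ = 0.7991, v₂ = 8.6023

heading to target = atan2(-2−0.5, 5−1.5) = -0.6202
Δθ = wrap(-0.6202 − -2.6180) = 1.9977; ω₁ = Δθ/dt₁ = 0.7991
distance = √((5−1.5)² + (-2−0.5)²) = 4.3012; v₂ = distance/dt₂ = 8.6023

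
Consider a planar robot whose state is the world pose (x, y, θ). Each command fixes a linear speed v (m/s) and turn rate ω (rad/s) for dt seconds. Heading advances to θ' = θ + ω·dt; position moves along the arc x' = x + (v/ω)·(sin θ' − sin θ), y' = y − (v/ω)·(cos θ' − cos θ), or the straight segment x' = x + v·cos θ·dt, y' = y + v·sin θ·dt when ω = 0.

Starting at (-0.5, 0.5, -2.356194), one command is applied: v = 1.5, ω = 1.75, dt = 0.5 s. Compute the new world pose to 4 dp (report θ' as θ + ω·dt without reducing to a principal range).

θ' = -2.3562 + 1.75·0.5 = -1.4812
R = v/ω = 1.5/1.75 = 0.8571
x' = -0.5 + 0.8571·(sin -1.4812 − sin -2.3562) = -0.7476
y' = 0.5 − 0.8571·(cos -1.4812 − cos -2.3562) = -0.1828

(-0.7476, -0.1828, -1.4812)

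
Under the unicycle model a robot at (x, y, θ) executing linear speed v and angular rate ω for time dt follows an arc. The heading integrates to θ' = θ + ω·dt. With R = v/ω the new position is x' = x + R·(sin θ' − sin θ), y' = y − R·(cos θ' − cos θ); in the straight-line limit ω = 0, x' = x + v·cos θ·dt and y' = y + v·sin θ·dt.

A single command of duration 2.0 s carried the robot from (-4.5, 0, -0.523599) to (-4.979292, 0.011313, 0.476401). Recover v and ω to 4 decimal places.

Δθ = 0.476401 − -0.523599 = 1.000000
ω = Δθ/dt = 1.000000/2.0 = 0.5000
R = Δx/(sin θ' − sin θ) = -0.5000
v = R·ω = -0.5000·0.5000 = -0.2500

v = -0.2500, ω = 0.5000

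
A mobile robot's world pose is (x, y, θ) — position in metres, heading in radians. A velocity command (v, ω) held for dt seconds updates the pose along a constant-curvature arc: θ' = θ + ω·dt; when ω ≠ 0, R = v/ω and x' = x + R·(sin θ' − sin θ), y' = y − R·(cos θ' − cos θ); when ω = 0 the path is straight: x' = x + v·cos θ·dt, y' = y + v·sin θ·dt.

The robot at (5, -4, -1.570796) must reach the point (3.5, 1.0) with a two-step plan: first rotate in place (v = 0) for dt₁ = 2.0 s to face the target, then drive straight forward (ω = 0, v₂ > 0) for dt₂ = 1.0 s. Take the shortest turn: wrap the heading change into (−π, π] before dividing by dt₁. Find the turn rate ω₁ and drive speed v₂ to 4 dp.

heading to target = atan2(1−-4, 3.5−5) = 1.8623
Δθ = wrap(1.8623 − -1.5708) = -2.8501; ω₁ = Δθ/dt₁ = -1.4251
distance = √((3.5−5)² + (1−-4)²) = 5.2202; v₂ = distance/dt₂ = 5.2202

ω₁ = -1.4251, v₂ = 5.2202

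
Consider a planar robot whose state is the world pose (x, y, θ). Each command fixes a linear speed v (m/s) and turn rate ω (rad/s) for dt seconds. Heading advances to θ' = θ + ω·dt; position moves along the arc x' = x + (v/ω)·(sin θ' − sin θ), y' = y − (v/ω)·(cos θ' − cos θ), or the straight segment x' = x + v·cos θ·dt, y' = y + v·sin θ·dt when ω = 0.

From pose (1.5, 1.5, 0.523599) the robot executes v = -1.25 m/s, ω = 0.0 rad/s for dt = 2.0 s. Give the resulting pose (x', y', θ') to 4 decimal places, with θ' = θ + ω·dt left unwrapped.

(-0.6651, 0.2500, 0.5236)

θ' = 0.5236 + 0.0·2.0 = 0.5236
ω = 0 → straight: x' = 1.5 + -1.25·cos(0.5236)·2.0 = -0.6651
y' = 1.5 + -1.25·sin(0.5236)·2.0 = 0.2500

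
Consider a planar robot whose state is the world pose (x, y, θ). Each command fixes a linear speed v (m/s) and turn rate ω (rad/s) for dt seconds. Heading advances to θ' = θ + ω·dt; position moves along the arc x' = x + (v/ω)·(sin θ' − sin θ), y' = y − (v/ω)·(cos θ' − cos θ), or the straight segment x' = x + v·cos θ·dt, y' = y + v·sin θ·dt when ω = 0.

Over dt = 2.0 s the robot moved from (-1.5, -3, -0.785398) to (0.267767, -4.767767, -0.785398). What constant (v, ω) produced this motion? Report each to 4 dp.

v = 1.2500, ω = 0.0000

Δθ = -0.785398 − -0.785398 = 0.000000
ω = Δθ/dt = 0.000000/2.0 = 0.0000
ω = 0 → v = (Δx·cos θ + Δy·sin θ)/dt = 1.2500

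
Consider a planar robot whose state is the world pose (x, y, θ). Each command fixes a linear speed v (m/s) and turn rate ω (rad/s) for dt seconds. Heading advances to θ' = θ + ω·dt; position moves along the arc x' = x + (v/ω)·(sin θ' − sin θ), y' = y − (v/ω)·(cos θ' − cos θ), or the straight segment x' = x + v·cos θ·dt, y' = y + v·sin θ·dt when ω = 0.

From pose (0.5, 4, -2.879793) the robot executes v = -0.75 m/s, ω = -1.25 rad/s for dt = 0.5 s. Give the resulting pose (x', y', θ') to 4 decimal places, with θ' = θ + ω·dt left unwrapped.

(0.8685, 3.9813, -3.5048)

θ' = -2.8798 + -1.25·0.5 = -3.5048
R = v/ω = -0.75/-1.25 = 0.6000
x' = 0.5 + 0.6000·(sin -3.5048 − sin -2.8798) = 0.8685
y' = 4 − 0.6000·(cos -3.5048 − cos -2.8798) = 3.9813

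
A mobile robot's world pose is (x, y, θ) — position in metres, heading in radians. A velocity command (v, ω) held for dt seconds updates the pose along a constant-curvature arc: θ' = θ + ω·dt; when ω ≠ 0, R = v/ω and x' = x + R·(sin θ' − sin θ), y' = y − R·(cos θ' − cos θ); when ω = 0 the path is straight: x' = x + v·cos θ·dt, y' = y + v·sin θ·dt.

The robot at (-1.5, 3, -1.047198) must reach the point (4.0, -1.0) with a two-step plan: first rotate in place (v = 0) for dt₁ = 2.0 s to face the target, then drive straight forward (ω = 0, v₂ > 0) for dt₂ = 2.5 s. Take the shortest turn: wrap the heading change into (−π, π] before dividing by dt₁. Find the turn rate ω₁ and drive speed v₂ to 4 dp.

heading to target = atan2(-1−3, 4−-1.5) = -0.6288
Δθ = wrap(-0.6288 − -1.0472) = 0.4184; ω₁ = Δθ/dt₁ = 0.2092
distance = √((4−-1.5)² + (-1−3)²) = 6.8007; v₂ = distance/dt₂ = 2.7203

ω₁ = 0.2092, v₂ = 2.7203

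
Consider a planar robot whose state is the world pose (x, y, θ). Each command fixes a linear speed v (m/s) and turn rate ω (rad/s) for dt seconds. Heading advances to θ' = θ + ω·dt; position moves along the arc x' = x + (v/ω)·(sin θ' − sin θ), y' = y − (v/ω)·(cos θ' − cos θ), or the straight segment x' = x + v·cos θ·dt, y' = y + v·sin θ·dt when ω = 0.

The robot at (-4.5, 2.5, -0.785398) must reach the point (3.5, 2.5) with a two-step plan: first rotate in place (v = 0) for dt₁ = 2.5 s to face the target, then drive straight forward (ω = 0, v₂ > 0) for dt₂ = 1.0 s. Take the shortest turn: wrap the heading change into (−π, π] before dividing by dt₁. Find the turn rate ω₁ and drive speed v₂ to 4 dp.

ω₁ = 0.3142, v₂ = 8.0000

heading to target = atan2(2.5−2.5, 3.5−-4.5) = 0.0000
Δθ = wrap(0.0000 − -0.7854) = 0.7854; ω₁ = Δθ/dt₁ = 0.3142
distance = √((3.5−-4.5)² + (2.5−2.5)²) = 8.0000; v₂ = distance/dt₂ = 8.0000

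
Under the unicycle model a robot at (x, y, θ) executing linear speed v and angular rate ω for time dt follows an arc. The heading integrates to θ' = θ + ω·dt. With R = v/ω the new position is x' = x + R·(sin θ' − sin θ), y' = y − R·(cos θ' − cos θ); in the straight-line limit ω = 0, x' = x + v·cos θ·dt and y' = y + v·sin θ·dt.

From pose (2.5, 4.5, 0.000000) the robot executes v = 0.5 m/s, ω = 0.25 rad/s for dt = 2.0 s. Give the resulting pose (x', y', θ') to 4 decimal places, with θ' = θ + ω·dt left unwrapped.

(3.4589, 4.7448, 0.5000)

θ' = 0.0000 + 0.25·2.0 = 0.5000
R = v/ω = 0.5/0.25 = 2.0000
x' = 2.5 + 2.0000·(sin 0.5000 − sin 0.0000) = 3.4589
y' = 4.5 − 2.0000·(cos 0.5000 − cos 0.0000) = 4.7448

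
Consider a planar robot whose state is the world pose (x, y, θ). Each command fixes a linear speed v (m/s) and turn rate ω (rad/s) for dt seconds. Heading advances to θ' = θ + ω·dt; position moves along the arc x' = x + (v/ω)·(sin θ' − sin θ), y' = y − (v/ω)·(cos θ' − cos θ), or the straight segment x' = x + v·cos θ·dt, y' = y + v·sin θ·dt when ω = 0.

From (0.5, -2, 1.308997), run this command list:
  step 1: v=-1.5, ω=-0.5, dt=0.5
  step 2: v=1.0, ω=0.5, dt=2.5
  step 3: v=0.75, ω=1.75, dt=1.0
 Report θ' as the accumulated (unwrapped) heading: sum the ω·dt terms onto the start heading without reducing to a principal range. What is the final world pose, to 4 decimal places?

step 1: θ'=1.0590 (R=3.0000) → pose (0.2178, -2.6928, 1.0590)
step 2: θ'=2.3090 (R=2.0000) → pose (-0.0466, -0.3674, 2.3090)
step 3: θ'=4.0590 (R=0.4286) → pose (-0.7039, -0.3953, 4.0590)

(-0.7039, -0.3953, 4.0590)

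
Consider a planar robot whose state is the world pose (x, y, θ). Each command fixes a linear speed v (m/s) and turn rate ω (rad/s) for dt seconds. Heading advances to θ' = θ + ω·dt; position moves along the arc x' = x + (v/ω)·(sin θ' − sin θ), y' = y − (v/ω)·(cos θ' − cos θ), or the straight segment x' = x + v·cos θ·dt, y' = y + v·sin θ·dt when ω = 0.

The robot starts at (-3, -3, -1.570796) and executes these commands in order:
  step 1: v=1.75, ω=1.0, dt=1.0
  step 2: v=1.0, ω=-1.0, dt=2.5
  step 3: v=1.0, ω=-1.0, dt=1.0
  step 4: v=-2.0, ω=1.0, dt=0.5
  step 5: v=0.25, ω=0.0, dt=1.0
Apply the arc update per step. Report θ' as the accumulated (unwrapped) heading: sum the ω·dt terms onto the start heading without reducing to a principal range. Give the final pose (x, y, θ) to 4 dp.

step 1: θ'=-0.5708 (R=1.7500) → pose (-2.1955, -4.4726, -0.5708)
step 2: θ'=-3.0708 (R=-1.0000) → pose (-2.6651, -6.3115, -3.0708)
step 3: θ'=-4.0708 (R=-1.0000) → pose (-3.5370, -5.9125, -4.0708)
step 4: θ'=-3.5708 (R=-2.0000) → pose (-2.7670, -6.5342, -3.5708)
step 5: θ'=-3.5708 (straight) → pose (-2.9943, -6.4301, -3.5708)

(-2.9943, -6.4301, -3.5708)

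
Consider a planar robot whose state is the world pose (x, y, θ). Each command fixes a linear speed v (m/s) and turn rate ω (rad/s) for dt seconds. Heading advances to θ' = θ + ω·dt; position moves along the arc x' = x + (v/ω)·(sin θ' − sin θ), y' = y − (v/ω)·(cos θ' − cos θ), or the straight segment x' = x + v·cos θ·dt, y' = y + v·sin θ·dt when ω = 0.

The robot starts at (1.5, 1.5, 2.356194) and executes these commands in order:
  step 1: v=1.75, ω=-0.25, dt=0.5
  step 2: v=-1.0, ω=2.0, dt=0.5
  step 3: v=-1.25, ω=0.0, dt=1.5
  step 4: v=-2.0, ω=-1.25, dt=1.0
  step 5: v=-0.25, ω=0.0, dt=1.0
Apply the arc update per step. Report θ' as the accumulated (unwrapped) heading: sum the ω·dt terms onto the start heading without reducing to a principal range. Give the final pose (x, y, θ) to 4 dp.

(4.9387, 0.9478, 1.9812)

step 1: θ'=2.2312 (R=-7.0000) → pose (0.9215, 2.1557, 2.2312)
step 2: θ'=3.2312 (R=-0.5000) → pose (1.3611, 1.9644, 3.2312)
step 3: θ'=3.2312 (straight) → pose (3.2286, 2.1322, 3.2312)
step 4: θ'=1.9812 (R=1.6000) → pose (4.8389, 1.1770, 1.9812)
step 5: θ'=1.9812 (straight) → pose (4.9387, 0.9478, 1.9812)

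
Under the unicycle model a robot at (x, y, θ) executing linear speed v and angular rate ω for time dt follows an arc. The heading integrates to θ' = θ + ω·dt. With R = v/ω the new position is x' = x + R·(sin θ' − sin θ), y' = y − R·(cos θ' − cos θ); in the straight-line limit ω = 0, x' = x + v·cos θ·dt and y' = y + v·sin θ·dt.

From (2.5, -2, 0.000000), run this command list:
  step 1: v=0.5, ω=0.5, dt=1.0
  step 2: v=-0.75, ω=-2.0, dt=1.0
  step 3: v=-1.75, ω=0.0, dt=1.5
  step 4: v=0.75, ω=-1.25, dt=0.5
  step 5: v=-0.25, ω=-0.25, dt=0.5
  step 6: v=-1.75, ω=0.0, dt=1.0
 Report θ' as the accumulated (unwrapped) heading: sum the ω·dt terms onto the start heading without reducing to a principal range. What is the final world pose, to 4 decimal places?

(3.3231, 2.1487, -2.2500)

step 1: θ'=0.5000 (R=1.0000) → pose (2.9794, -1.8776, 0.5000)
step 2: θ'=-1.5000 (R=0.3750) → pose (2.4256, -1.5750, -1.5000)
step 3: θ'=-1.5000 (straight) → pose (2.2399, 1.0434, -1.5000)
step 4: θ'=-2.1250 (R=-0.6000) → pose (2.1516, 0.6852, -2.1250)
step 5: θ'=-2.2500 (R=1.0000) → pose (2.2238, 0.7871, -2.2500)
step 6: θ'=-2.2500 (straight) → pose (3.3231, 2.1487, -2.2500)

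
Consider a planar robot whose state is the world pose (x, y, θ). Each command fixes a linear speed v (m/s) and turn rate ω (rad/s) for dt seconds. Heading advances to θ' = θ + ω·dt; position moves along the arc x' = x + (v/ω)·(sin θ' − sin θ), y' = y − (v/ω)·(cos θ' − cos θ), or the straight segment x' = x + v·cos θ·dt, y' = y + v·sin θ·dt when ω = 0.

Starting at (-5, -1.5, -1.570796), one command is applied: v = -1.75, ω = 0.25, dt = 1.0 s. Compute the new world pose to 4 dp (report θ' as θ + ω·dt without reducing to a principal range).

(-5.2176, 0.2318, -1.3208)

θ' = -1.5708 + 0.25·1.0 = -1.3208
R = v/ω = -1.75/0.25 = -7.0000
x' = -5 + -7.0000·(sin -1.3208 − sin -1.5708) = -5.2176
y' = -1.5 − -7.0000·(cos -1.3208 − cos -1.5708) = 0.2318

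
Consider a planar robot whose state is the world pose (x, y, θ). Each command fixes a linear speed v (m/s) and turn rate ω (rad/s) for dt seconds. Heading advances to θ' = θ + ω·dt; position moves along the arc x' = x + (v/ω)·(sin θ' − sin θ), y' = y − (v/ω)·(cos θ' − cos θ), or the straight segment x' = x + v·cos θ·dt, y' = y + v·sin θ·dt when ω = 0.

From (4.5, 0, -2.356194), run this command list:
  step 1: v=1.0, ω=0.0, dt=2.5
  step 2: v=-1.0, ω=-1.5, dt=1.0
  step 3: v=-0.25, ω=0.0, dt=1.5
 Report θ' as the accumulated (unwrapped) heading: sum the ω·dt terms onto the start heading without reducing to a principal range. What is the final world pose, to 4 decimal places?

(3.9238, -1.9813, -3.8562)

step 1: θ'=-2.3562 (straight) → pose (2.7322, -1.7678, -2.3562)
step 2: θ'=-3.8562 (R=0.6667) → pose (3.6405, -1.7356, -3.8562)
step 3: θ'=-3.8562 (straight) → pose (3.9238, -1.9813, -3.8562)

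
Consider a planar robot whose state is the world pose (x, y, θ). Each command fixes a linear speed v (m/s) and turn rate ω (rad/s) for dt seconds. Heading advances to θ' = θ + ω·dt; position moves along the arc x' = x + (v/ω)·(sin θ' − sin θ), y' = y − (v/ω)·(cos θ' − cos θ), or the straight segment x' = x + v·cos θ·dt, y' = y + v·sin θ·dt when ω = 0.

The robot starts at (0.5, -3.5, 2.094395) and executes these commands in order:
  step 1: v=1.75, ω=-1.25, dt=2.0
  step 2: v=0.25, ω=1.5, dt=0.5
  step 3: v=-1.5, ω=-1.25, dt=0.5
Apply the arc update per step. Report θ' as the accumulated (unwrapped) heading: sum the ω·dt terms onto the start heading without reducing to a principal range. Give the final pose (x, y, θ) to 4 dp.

(1.6494, -1.5409, -0.2806)

step 1: θ'=-0.4056 (R=-1.4000) → pose (2.2648, -1.5136, -0.4056)
step 2: θ'=0.3444 (R=0.1667) → pose (2.3869, -1.5173, 0.3444)
step 3: θ'=-0.2806 (R=1.2000) → pose (1.6494, -1.5409, -0.2806)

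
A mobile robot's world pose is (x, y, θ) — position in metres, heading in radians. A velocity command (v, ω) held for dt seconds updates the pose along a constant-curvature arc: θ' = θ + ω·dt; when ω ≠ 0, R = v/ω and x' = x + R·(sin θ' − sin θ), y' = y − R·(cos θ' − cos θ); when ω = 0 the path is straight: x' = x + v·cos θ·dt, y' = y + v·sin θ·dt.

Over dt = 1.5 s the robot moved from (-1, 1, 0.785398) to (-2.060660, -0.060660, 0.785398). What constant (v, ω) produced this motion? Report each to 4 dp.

v = -1.0000, ω = 0.0000

Δθ = 0.785398 − 0.785398 = 0.000000
ω = Δθ/dt = 0.000000/1.5 = 0.0000
ω = 0 → v = (Δx·cos θ + Δy·sin θ)/dt = -1.0000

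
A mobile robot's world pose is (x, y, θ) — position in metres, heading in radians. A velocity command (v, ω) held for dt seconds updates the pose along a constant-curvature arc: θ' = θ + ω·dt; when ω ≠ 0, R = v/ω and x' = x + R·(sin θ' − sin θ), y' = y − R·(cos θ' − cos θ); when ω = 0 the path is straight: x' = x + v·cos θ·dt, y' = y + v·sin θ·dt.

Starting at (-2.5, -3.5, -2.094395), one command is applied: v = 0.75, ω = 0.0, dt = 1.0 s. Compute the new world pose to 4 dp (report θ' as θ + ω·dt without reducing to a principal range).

θ' = -2.0944 + 0.0·1.0 = -2.0944
ω = 0 → straight: x' = -2.5 + 0.75·cos(-2.0944)·1.0 = -2.8750
y' = -3.5 + 0.75·sin(-2.0944)·1.0 = -4.1495

(-2.8750, -4.1495, -2.0944)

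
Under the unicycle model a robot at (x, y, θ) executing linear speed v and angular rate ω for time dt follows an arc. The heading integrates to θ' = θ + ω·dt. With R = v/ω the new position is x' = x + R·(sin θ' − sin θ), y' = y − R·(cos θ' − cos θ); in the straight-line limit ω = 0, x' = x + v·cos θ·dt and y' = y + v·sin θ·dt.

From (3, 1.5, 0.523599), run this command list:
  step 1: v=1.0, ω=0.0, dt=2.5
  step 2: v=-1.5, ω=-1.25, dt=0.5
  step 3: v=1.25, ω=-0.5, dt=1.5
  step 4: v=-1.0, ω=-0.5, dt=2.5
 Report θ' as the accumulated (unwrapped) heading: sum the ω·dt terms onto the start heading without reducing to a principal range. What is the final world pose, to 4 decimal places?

(5.8504, 4.0855, -2.1014)

step 1: θ'=0.5236 (straight) → pose (5.1651, 2.7500, 0.5236)
step 2: θ'=-0.1014 (R=1.2000) → pose (4.4436, 2.5954, -0.1014)
step 3: θ'=-0.8514 (R=-2.5000) → pose (6.0710, 1.7556, -0.8514)
step 4: θ'=-2.1014 (R=2.0000) → pose (5.8504, 4.0855, -2.1014)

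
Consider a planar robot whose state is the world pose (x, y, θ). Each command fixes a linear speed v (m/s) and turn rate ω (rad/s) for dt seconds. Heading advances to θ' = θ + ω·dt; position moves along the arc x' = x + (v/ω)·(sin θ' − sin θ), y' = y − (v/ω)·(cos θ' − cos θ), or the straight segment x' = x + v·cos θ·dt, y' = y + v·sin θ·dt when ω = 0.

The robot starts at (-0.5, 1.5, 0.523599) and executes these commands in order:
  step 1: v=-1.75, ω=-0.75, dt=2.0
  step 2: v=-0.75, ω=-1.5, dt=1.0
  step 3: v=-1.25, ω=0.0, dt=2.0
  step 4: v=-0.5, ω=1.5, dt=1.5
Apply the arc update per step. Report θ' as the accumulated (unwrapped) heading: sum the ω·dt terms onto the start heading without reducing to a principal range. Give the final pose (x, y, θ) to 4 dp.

step 1: θ'=-0.9764 (R=2.3333) → pose (-3.5998, 2.2140, -0.9764)
step 2: θ'=-2.4764 (R=0.5000) → pose (-3.4942, 2.8874, -2.4764)
step 3: θ'=-2.4764 (straight) → pose (-1.5272, 4.4305, -2.4764)
step 4: θ'=-0.2264 (R=-0.3333) → pose (-1.6581, 5.0176, -0.2264)

(-1.6581, 5.0176, -0.2264)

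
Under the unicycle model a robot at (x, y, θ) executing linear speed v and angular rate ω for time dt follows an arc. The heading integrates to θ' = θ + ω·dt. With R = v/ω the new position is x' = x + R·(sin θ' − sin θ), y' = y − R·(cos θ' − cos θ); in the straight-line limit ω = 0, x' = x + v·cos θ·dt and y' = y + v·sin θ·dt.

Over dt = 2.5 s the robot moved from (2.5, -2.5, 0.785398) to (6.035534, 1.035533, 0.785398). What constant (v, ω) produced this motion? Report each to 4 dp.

v = 2.0000, ω = 0.0000

Δθ = 0.785398 − 0.785398 = 0.000000
ω = Δθ/dt = 0.000000/2.5 = 0.0000
ω = 0 → v = (Δx·cos θ + Δy·sin θ)/dt = 2.0000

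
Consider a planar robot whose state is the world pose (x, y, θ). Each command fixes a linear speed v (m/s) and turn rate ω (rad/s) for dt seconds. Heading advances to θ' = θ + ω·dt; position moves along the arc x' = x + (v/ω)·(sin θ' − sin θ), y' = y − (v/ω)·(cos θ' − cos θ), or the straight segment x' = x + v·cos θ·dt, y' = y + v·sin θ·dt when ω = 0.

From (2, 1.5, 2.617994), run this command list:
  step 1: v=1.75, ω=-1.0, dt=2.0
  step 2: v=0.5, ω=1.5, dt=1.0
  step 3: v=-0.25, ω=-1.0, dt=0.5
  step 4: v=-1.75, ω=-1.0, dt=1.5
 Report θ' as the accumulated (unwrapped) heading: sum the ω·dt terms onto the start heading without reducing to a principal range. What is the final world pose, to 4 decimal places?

(0.4468, 2.9483, 0.1180)

step 1: θ'=0.6180 (R=-1.7500) → pose (1.8610, 4.4419, 0.6180)
step 2: θ'=2.1180 (R=0.3333) → pose (1.9526, 4.8870, 2.1180)
step 3: θ'=1.6180 (R=0.2500) → pose (1.9888, 4.7687, 1.6180)
step 4: θ'=0.1180 (R=1.7500) → pose (0.4468, 2.9483, 0.1180)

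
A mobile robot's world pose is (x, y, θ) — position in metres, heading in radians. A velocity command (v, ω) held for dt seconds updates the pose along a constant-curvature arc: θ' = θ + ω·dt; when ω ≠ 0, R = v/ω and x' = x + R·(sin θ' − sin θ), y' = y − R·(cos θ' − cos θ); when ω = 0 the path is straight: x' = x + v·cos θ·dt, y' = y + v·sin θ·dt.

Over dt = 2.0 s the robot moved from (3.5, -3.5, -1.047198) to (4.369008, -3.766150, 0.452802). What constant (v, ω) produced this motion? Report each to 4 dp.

Δθ = 0.452802 − -1.047198 = 1.500000
ω = Δθ/dt = 1.500000/2.0 = 0.7500
R = Δx/(sin θ' − sin θ) = 0.6667
v = R·ω = 0.6667·0.7500 = 0.5000

v = 0.5000, ω = 0.7500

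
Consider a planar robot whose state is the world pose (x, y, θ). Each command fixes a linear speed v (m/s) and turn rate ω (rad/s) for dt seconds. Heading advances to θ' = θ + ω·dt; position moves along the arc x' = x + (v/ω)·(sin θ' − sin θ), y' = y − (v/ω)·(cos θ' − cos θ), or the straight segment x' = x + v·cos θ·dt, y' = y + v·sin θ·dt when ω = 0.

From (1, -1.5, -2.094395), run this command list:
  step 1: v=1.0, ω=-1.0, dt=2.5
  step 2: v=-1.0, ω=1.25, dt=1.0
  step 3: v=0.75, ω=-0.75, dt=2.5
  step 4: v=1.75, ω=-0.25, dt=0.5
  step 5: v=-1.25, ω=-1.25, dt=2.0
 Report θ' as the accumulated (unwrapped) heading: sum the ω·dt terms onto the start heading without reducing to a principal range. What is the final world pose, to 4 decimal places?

step 1: θ'=-4.5944 (R=-1.0000) → pose (-0.8591, -1.1177, -4.5944)
step 2: θ'=-3.3444 (R=-0.8000) → pose (-0.2258, -1.8071, -3.3444)
step 3: θ'=-5.2194 (R=-1.0000) → pose (-0.8986, -0.3421, -5.2194)
step 4: θ'=-5.3444 (R=-7.0000) → pose (-0.4270, 0.3943, -5.3444)
step 5: θ'=-7.8444 (R=1.0000) → pose (-2.2338, 0.9755, -7.8444)

(-2.2338, 0.9755, -7.8444)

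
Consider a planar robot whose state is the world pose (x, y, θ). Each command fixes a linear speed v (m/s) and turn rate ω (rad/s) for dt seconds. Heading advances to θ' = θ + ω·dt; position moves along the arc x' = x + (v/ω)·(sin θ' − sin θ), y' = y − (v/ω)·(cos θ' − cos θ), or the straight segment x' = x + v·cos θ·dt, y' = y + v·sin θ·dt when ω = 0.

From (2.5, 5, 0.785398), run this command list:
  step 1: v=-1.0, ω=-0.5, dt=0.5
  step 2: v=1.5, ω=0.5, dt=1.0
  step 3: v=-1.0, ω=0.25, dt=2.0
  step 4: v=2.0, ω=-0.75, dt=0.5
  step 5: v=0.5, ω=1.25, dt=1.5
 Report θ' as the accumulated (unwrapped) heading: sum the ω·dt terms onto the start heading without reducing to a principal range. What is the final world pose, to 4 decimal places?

(2.4939, 5.3715, 3.0354)

step 1: θ'=0.5354 (R=2.0000) → pose (2.1062, 4.6941, 0.5354)
step 2: θ'=1.0354 (R=3.0000) → pose (3.1558, 5.7437, 1.0354)
step 3: θ'=1.5354 (R=-4.0000) → pose (2.5986, 3.8446, 1.5354)
step 4: θ'=1.1604 (R=-2.6667) → pose (2.8183, 4.8141, 1.1604)
step 5: θ'=3.0354 (R=0.4000) → pose (2.4939, 5.3715, 3.0354)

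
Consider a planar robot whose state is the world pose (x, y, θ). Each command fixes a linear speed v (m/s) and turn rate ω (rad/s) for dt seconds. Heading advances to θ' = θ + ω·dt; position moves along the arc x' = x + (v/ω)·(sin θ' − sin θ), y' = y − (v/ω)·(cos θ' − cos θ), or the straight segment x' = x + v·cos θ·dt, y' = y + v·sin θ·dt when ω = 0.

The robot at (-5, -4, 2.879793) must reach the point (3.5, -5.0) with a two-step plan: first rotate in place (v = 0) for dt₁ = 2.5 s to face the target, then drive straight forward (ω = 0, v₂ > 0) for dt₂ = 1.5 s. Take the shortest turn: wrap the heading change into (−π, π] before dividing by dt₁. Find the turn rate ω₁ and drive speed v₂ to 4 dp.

ω₁ = -1.1988, v₂ = 5.7057

heading to target = atan2(-5−-4, 3.5−-5) = -0.1171
Δθ = wrap(-0.1171 − 2.8798) = -2.9969; ω₁ = Δθ/dt₁ = -1.1988
distance = √((3.5−-5)² + (-5−-4)²) = 8.5586; v₂ = distance/dt₂ = 5.7057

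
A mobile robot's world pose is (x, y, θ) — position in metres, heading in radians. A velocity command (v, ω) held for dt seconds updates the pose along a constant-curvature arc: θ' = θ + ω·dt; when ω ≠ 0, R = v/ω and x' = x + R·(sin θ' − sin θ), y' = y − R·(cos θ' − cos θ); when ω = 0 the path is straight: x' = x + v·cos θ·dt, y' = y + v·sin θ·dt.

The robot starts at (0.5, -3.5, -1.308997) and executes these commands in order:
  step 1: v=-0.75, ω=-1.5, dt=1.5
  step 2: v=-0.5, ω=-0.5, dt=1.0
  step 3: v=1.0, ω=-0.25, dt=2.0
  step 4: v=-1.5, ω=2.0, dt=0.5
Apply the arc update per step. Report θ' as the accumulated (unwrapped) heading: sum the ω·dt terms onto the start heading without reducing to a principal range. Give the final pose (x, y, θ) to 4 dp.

(1.2345, -1.9704, -3.5590)

step 1: θ'=-3.5590 (R=0.5000) → pose (1.1857, -2.9135, -3.5590)
step 2: θ'=-4.0590 (R=1.0000) → pose (1.5743, -3.2198, -4.0590)
step 3: θ'=-4.5590 (R=-4.0000) → pose (0.7974, -1.3994, -4.5590)
step 4: θ'=-3.5590 (R=-0.7500) → pose (1.2345, -1.9704, -3.5590)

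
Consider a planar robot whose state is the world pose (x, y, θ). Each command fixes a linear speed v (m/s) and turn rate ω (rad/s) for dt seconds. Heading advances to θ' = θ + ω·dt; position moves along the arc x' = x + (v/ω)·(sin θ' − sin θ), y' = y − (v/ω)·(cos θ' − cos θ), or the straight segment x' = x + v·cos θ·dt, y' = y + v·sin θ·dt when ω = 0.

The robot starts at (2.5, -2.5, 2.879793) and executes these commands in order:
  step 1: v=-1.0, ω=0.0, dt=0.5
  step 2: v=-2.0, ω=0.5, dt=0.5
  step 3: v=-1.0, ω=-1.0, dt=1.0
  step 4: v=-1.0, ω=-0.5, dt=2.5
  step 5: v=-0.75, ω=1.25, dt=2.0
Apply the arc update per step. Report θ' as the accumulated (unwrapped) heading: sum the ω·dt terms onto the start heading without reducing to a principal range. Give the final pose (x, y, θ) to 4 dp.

step 1: θ'=2.8798 (straight) → pose (2.9830, -2.6294, 2.8798)
step 2: θ'=3.1298 (R=-4.0000) → pose (3.9710, -2.7654, 3.1298)
step 3: θ'=2.1298 (R=1.0000) → pose (4.8070, -3.2350, 2.1298)
step 4: θ'=0.8798 (R=2.0000) → pose (4.6527, -5.5703, 0.8798)
step 5: θ'=3.3798 (R=-0.6000) → pose (5.2566, -6.5358, 3.3798)

(5.2566, -6.5358, 3.3798)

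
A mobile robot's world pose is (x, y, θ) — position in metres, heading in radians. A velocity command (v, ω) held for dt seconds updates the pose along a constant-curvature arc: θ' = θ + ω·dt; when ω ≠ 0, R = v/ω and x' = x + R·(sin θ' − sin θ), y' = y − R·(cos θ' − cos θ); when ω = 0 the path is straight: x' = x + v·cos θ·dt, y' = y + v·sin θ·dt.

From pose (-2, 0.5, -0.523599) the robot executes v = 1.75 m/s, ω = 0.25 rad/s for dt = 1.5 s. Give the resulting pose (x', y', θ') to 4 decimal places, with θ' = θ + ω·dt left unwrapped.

(0.4636, -0.3607, -0.1486)

θ' = -0.5236 + 0.25·1.5 = -0.1486
R = v/ω = 1.75/0.25 = 7.0000
x' = -2 + 7.0000·(sin -0.1486 − sin -0.5236) = 0.4636
y' = 0.5 − 7.0000·(cos -0.1486 − cos -0.5236) = -0.3607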